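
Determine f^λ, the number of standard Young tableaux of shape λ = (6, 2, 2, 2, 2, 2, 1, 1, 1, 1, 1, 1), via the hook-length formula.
# SYT of shape (6, 2, 2, 2, 2, 2, 1, 1, 1, 1, 1, 1) = 33549516

Hook-length formula: f^λ = n! / Π hook(c), product over all cells c of the Young diagram. For λ = (6, 2, 2, 2, 2, 2, 1, 1, 1, 1, 1, 1), n = 22 boxes. Hook lengths by row (left-to-right, top-to-bottom): [17, 10, 4, 3, 2, 1]; [12, 5]; [11, 4]; [10, 3]; [9, 2]; [8, 1]; [6]; [5]; [4]; [3]; [2]; [1]. Product of hooks = 33502740480000. So f^λ = 22! / 33502740480000 = 1124000727777607680000 / 33502740480000 = 33549516.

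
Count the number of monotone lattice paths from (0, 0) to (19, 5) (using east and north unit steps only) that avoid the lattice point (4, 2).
Number of paths = 30264

Total paths from (0, 0) to (19, 5): C(24, 19) = 42504. Paths through (4, 2): (paths (0, 0) → (4, 2)) × (paths (4, 2) → (19, 5)) = C(6, 4) · C(18, 15) = 15 · 816 = 12240. Avoidance count = 42504 − 12240 = 30264.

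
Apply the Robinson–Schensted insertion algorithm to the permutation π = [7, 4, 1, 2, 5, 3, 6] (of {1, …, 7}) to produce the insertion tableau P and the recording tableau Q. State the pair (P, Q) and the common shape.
P = [1, 2, 3, 6] / [4, 5] / [7];  Q = [1, 4, 5, 7] / [2, 6] / [3];  common shape = (4, 2, 1)

Row-insert the values π_1, π_2, … into P one at a time, bumping the leftmost entry strictly greater than the inserted value down to the next row. The recording tableau Q records, in position (i, j), the step at which that cell was added to P.
  Insert 7 (step 1): P = [7];  Q = [1]
  Insert 4 (step 2): P = [4] / [7];  Q = [1] / [2]
  Insert 1 (step 3): P = [1] / [4] / [7];  Q = [1] / [2] / [3]
  Insert 2 (step 4): P = [1, 2] / [4] / [7];  Q = [1, 4] / [2] / [3]
  Insert 5 (step 5): P = [1, 2, 5] / [4] / [7];  Q = [1, 4, 5] / [2] / [3]
  Insert 3 (step 6): P = [1, 2, 3] / [4, 5] / [7];  Q = [1, 4, 5] / [2, 6] / [3]
  Insert 6 (step 7): P = [1, 2, 3, 6] / [4, 5] / [7];  Q = [1, 4, 5, 7] / [2, 6] / [3]
Final shape: (4, 2, 1).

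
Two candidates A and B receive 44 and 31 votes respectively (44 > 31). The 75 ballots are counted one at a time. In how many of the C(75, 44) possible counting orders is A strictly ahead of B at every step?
Strict-lead orderings = 196730953512334039344

Total orderings of the 75 votes with 44 for A: C(75, 44) = 1134986270263465611600. By the Bertrand ballot formula (Cycle Lemma / reflection principle), the number of orderings in which A is strictly ahead of B throughout is (p − q)/(p + q) · C(p + q, p) = (44 − 31)/(44 + 31) · 1134986270263465611600 = 196730953512334039344.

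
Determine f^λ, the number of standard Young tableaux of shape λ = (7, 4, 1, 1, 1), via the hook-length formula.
# SYT of shape (7, 4, 1, 1, 1) = 24960

Hook-length formula: f^λ = n! / Π hook(c), product over all cells c of the Young diagram. For λ = (7, 4, 1, 1, 1), n = 14 boxes. Hook lengths by row (left-to-right, top-to-bottom): [11, 7, 6, 5, 3, 2, 1]; [7, 3, 2, 1]; [3]; [2]; [1]. Product of hooks = 3492720. So f^λ = 14! / 3492720 = 87178291200 / 3492720 = 24960.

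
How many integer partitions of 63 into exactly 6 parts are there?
p(63, 6 parts) = 15944

Partitions of n into exactly k parts are in bijection with partitions of n − k into at most k parts (subtract 1 from each part). So p(63, exactly 6) = p(57, parts ≤ 6). Computing via the recurrence p(m, j) = p(m, j−1) + p(m−j, j) gives 15944.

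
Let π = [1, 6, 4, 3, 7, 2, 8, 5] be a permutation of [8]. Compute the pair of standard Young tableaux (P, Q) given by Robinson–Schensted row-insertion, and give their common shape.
P = [1, 2, 5, 8] / [3, 7] / [4] / [6];  Q = [1, 2, 5, 7] / [3, 8] / [4] / [6];  common shape = (4, 2, 1, 1)

Row-insert the values π_1, π_2, … into P one at a time, bumping the leftmost entry strictly greater than the inserted value down to the next row. The recording tableau Q records, in position (i, j), the step at which that cell was added to P.
  Insert 1 (step 1): P = [1];  Q = [1]
  Insert 6 (step 2): P = [1, 6];  Q = [1, 2]
  Insert 4 (step 3): P = [1, 4] / [6];  Q = [1, 2] / [3]
  Insert 3 (step 4): P = [1, 3] / [4] / [6];  Q = [1, 2] / [3] / [4]
  Insert 7 (step 5): P = [1, 3, 7] / [4] / [6];  Q = [1, 2, 5] / [3] / [4]
  Insert 2 (step 6): P = [1, 2, 7] / [3] / [4] / [6];  Q = [1, 2, 5] / [3] / [4] / [6]
  Insert 8 (step 7): P = [1, 2, 7, 8] / [3] / [4] / [6];  Q = [1, 2, 5, 7] / [3] / [4] / [6]
  Insert 5 (step 8): P = [1, 2, 5, 8] / [3, 7] / [4] / [6];  Q = [1, 2, 5, 7] / [3, 8] / [4] / [6]
Final shape: (4, 2, 1, 1).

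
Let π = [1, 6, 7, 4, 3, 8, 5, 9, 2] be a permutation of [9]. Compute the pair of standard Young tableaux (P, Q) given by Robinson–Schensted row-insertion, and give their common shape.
P = [1, 2, 5, 8, 9] / [3, 7] / [4] / [6];  Q = [1, 2, 3, 6, 8] / [4, 7] / [5] / [9];  common shape = (5, 2, 1, 1)

Row-insert the values π_1, π_2, … into P one at a time, bumping the leftmost entry strictly greater than the inserted value down to the next row. The recording tableau Q records, in position (i, j), the step at which that cell was added to P.
  Insert 1 (step 1): P = [1];  Q = [1]
  Insert 6 (step 2): P = [1, 6];  Q = [1, 2]
  Insert 7 (step 3): P = [1, 6, 7];  Q = [1, 2, 3]
  Insert 4 (step 4): P = [1, 4, 7] / [6];  Q = [1, 2, 3] / [4]
  Insert 3 (step 5): P = [1, 3, 7] / [4] / [6];  Q = [1, 2, 3] / [4] / [5]
  Insert 8 (step 6): P = [1, 3, 7, 8] / [4] / [6];  Q = [1, 2, 3, 6] / [4] / [5]
  Insert 5 (step 7): P = [1, 3, 5, 8] / [4, 7] / [6];  Q = [1, 2, 3, 6] / [4, 7] / [5]
  Insert 9 (step 8): P = [1, 3, 5, 8, 9] / [4, 7] / [6];  Q = [1, 2, 3, 6, 8] / [4, 7] / [5]
  Insert 2 (step 9): P = [1, 2, 5, 8, 9] / [3, 7] / [4] / [6];  Q = [1, 2, 3, 6, 8] / [4, 7] / [5] / [9]
Final shape: (5, 2, 1, 1).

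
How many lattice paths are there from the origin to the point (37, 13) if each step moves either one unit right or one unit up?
Number of paths = 354860518600

A monotone lattice path from (0, 0) to (37, 13) consists of 37 east steps and 13 north steps in some order, so it is determined by which 37 of the 50 steps are east. The count is C(50, 37) = 354860518600.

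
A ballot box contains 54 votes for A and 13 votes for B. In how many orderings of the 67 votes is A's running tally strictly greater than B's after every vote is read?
Strict-lead orderings = 15526004518640

Total orderings of the 67 votes with 54 for A: C(67, 54) = 25371763481680. By the Bertrand ballot formula (Cycle Lemma / reflection principle), the number of orderings in which A is strictly ahead of B throughout is (p − q)/(p + q) · C(p + q, p) = (54 − 13)/(54 + 13) · 25371763481680 = 15526004518640.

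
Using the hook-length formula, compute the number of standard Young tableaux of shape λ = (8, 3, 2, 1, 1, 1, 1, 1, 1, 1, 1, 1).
# SYT of shape (8, 3, 2, 1, 1, 1, 1, 1, 1, 1, 1, 1) = 50265600

Hook-length formula: f^λ = n! / Π hook(c), product over all cells c of the Young diagram. For λ = (8, 3, 2, 1, 1, 1, 1, 1, 1, 1, 1, 1), n = 22 boxes. Hook lengths by row (left-to-right, top-to-bottom): [19, 9, 7, 5, 4, 3, 2, 1]; [13, 3, 1]; [11, 1]; [9]; [8]; [7]; [6]; [5]; [4]; [3]; [2]; [1]. Product of hooks = 22361231692800. So f^λ = 22! / 22361231692800 = 1124000727777607680000 / 22361231692800 = 50265600.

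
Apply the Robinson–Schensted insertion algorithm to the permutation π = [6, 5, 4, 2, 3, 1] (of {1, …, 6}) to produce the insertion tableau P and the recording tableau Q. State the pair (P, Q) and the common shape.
P = [1, 3] / [2] / [4] / [5] / [6];  Q = [1, 5] / [2] / [3] / [4] / [6];  common shape = (2, 1, 1, 1, 1)

Row-insert the values π_1, π_2, … into P one at a time, bumping the leftmost entry strictly greater than the inserted value down to the next row. The recording tableau Q records, in position (i, j), the step at which that cell was added to P.
  Insert 6 (step 1): P = [6];  Q = [1]
  Insert 5 (step 2): P = [5] / [6];  Q = [1] / [2]
  Insert 4 (step 3): P = [4] / [5] / [6];  Q = [1] / [2] / [3]
  Insert 2 (step 4): P = [2] / [4] / [5] / [6];  Q = [1] / [2] / [3] / [4]
  Insert 3 (step 5): P = [2, 3] / [4] / [5] / [6];  Q = [1, 5] / [2] / [3] / [4]
  Insert 1 (step 6): P = [1, 3] / [2] / [4] / [5] / [6];  Q = [1, 5] / [2] / [3] / [4] / [6]
Final shape: (2, 1, 1, 1, 1).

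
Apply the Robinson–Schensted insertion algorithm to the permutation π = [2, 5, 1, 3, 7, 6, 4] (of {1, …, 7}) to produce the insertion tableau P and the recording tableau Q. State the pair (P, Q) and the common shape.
P = [1, 3, 4] / [2, 5, 6] / [7];  Q = [1, 2, 5] / [3, 4, 6] / [7];  common shape = (3, 3, 1)

Row-insert the values π_1, π_2, … into P one at a time, bumping the leftmost entry strictly greater than the inserted value down to the next row. The recording tableau Q records, in position (i, j), the step at which that cell was added to P.
  Insert 2 (step 1): P = [2];  Q = [1]
  Insert 5 (step 2): P = [2, 5];  Q = [1, 2]
  Insert 1 (step 3): P = [1, 5] / [2];  Q = [1, 2] / [3]
  Insert 3 (step 4): P = [1, 3] / [2, 5];  Q = [1, 2] / [3, 4]
  Insert 7 (step 5): P = [1, 3, 7] / [2, 5];  Q = [1, 2, 5] / [3, 4]
  Insert 6 (step 6): P = [1, 3, 6] / [2, 5, 7];  Q = [1, 2, 5] / [3, 4, 6]
  Insert 4 (step 7): P = [1, 3, 4] / [2, 5, 6] / [7];  Q = [1, 2, 5] / [3, 4, 6] / [7]
Final shape: (3, 3, 1).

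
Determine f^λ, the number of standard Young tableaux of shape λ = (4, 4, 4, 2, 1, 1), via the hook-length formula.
# SYT of shape (4, 4, 4, 2, 1, 1) = 300300

Hook-length formula: f^λ = n! / Π hook(c), product over all cells c of the Young diagram. For λ = (4, 4, 4, 2, 1, 1), n = 16 boxes. Hook lengths by row (left-to-right, top-to-bottom): [9, 6, 4, 3]; [8, 5, 3, 2]; [7, 4, 2, 1]; [4, 1]; [2]; [1]. Product of hooks = 69672960. So f^λ = 16! / 69672960 = 20922789888000 / 69672960 = 300300.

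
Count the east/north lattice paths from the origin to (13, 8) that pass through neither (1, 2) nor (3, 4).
Number of paths = 130781

Inclusion–exclusion. Total paths: C(21, 13) = 203490. Through P₁: C(3, 1)·C(18, 12) = 55692. Through P₂: C(7, 3)·C(14, 10) = 35035. Since P₁ is strictly southwest of P₂, a monotone path through both must visit P₁ then P₂; paths through both = C(3, 1)·C(4, 2)·C(14, 10) = 18018. Avoid both = 203490 − 55692 − 35035 + 18018 = 130781.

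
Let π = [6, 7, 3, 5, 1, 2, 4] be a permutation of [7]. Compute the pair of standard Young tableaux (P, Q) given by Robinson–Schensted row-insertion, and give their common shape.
P = [1, 2, 4] / [3, 5] / [6, 7];  Q = [1, 2, 7] / [3, 4] / [5, 6];  common shape = (3, 2, 2)

Row-insert the values π_1, π_2, … into P one at a time, bumping the leftmost entry strictly greater than the inserted value down to the next row. The recording tableau Q records, in position (i, j), the step at which that cell was added to P.
  Insert 6 (step 1): P = [6];  Q = [1]
  Insert 7 (step 2): P = [6, 7];  Q = [1, 2]
  Insert 3 (step 3): P = [3, 7] / [6];  Q = [1, 2] / [3]
  Insert 5 (step 4): P = [3, 5] / [6, 7];  Q = [1, 2] / [3, 4]
  Insert 1 (step 5): P = [1, 5] / [3, 7] / [6];  Q = [1, 2] / [3, 4] / [5]
  Insert 2 (step 6): P = [1, 2] / [3, 5] / [6, 7];  Q = [1, 2] / [3, 4] / [5, 6]
  Insert 4 (step 7): P = [1, 2, 4] / [3, 5] / [6, 7];  Q = [1, 2, 7] / [3, 4] / [5, 6]
Final shape: (3, 2, 2).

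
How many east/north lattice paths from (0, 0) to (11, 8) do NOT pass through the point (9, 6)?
Number of paths = 45552

Total paths from (0, 0) to (11, 8): C(19, 11) = 75582. Paths through (9, 6): (paths (0, 0) → (9, 6)) × (paths (9, 6) → (11, 8)) = C(15, 9) · C(4, 2) = 5005 · 6 = 30030. Avoidance count = 75582 − 30030 = 45552.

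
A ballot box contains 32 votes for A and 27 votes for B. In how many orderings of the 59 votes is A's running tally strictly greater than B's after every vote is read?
Strict-lead orderings = 4101918749601365

Total orderings of the 59 votes with 32 for A: C(59, 32) = 48402641245296107. By the Bertrand ballot formula (Cycle Lemma / reflection principle), the number of orderings in which A is strictly ahead of B throughout is (p − q)/(p + q) · C(p + q, p) = (32 − 27)/(32 + 27) · 48402641245296107 = 4101918749601365.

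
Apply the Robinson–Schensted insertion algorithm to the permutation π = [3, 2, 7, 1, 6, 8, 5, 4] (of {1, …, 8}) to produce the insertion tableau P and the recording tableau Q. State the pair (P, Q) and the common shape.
P = [1, 4, 8] / [2, 5] / [3, 6] / [7];  Q = [1, 3, 6] / [2, 5] / [4, 7] / [8];  common shape = (3, 2, 2, 1)

Row-insert the values π_1, π_2, … into P one at a time, bumping the leftmost entry strictly greater than the inserted value down to the next row. The recording tableau Q records, in position (i, j), the step at which that cell was added to P.
  Insert 3 (step 1): P = [3];  Q = [1]
  Insert 2 (step 2): P = [2] / [3];  Q = [1] / [2]
  Insert 7 (step 3): P = [2, 7] / [3];  Q = [1, 3] / [2]
  Insert 1 (step 4): P = [1, 7] / [2] / [3];  Q = [1, 3] / [2] / [4]
  Insert 6 (step 5): P = [1, 6] / [2, 7] / [3];  Q = [1, 3] / [2, 5] / [4]
  Insert 8 (step 6): P = [1, 6, 8] / [2, 7] / [3];  Q = [1, 3, 6] / [2, 5] / [4]
  Insert 5 (step 7): P = [1, 5, 8] / [2, 6] / [3, 7];  Q = [1, 3, 6] / [2, 5] / [4, 7]
  Insert 4 (step 8): P = [1, 4, 8] / [2, 5] / [3, 6] / [7];  Q = [1, 3, 6] / [2, 5] / [4, 7] / [8]
Final shape: (3, 2, 2, 1).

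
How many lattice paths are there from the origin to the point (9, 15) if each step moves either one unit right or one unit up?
Number of paths = 1307504

A monotone lattice path from (0, 0) to (9, 15) consists of 9 east steps and 15 north steps in some order, so it is determined by which 9 of the 24 steps are east. The count is C(24, 9) = 1307504.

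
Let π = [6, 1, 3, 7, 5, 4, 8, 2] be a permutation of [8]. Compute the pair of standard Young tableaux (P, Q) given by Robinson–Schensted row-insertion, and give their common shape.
P = [1, 2, 4, 8] / [3, 7] / [5] / [6];  Q = [1, 3, 4, 7] / [2, 5] / [6] / [8];  common shape = (4, 2, 1, 1)

Row-insert the values π_1, π_2, … into P one at a time, bumping the leftmost entry strictly greater than the inserted value down to the next row. The recording tableau Q records, in position (i, j), the step at which that cell was added to P.
  Insert 6 (step 1): P = [6];  Q = [1]
  Insert 1 (step 2): P = [1] / [6];  Q = [1] / [2]
  Insert 3 (step 3): P = [1, 3] / [6];  Q = [1, 3] / [2]
  Insert 7 (step 4): P = [1, 3, 7] / [6];  Q = [1, 3, 4] / [2]
  Insert 5 (step 5): P = [1, 3, 5] / [6, 7];  Q = [1, 3, 4] / [2, 5]
  Insert 4 (step 6): P = [1, 3, 4] / [5, 7] / [6];  Q = [1, 3, 4] / [2, 5] / [6]
  Insert 8 (step 7): P = [1, 3, 4, 8] / [5, 7] / [6];  Q = [1, 3, 4, 7] / [2, 5] / [6]
  Insert 2 (step 8): P = [1, 2, 4, 8] / [3, 7] / [5] / [6];  Q = [1, 3, 4, 7] / [2, 5] / [6] / [8]
Final shape: (4, 2, 1, 1).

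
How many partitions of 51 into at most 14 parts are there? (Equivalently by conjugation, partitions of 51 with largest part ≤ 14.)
p(51, parts ≤ 14) = 147059

Use the recurrence p(n, m) = p(n, m−1) + p(n−m, m): either the largest part is < m (count p(n, m−1)) or the largest part is exactly m (remove one copy of m, count p(n−m, m)). With p(0, ·) = 1 this gives p(51, parts ≤ 14) = 147059. (By conjugating Young diagrams, this also counts partitions of 51 into at most 14 parts.)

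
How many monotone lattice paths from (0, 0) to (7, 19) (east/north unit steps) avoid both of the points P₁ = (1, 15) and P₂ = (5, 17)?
Number of paths = 497876

Inclusion–exclusion. Total paths: C(26, 7) = 657800. Through P₁: C(16, 1)·C(10, 6) = 3360. Through P₂: C(22, 5)·C(4, 2) = 158004. Since P₁ is strictly southwest of P₂, a monotone path through both must visit P₁ then P₂; paths through both = C(16, 1)·C(6, 4)·C(4, 2) = 1440. Avoid both = 657800 − 3360 − 158004 + 1440 = 497876.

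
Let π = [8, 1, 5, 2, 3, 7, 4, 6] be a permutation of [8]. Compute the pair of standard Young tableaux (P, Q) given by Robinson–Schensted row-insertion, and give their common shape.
P = [1, 2, 3, 4, 6] / [5, 7] / [8];  Q = [1, 3, 5, 6, 8] / [2, 7] / [4];  common shape = (5, 2, 1)

Row-insert the values π_1, π_2, … into P one at a time, bumping the leftmost entry strictly greater than the inserted value down to the next row. The recording tableau Q records, in position (i, j), the step at which that cell was added to P.
  Insert 8 (step 1): P = [8];  Q = [1]
  Insert 1 (step 2): P = [1] / [8];  Q = [1] / [2]
  Insert 5 (step 3): P = [1, 5] / [8];  Q = [1, 3] / [2]
  Insert 2 (step 4): P = [1, 2] / [5] / [8];  Q = [1, 3] / [2] / [4]
  Insert 3 (step 5): P = [1, 2, 3] / [5] / [8];  Q = [1, 3, 5] / [2] / [4]
  Insert 7 (step 6): P = [1, 2, 3, 7] / [5] / [8];  Q = [1, 3, 5, 6] / [2] / [4]
  Insert 4 (step 7): P = [1, 2, 3, 4] / [5, 7] / [8];  Q = [1, 3, 5, 6] / [2, 7] / [4]
  Insert 6 (step 8): P = [1, 2, 3, 4, 6] / [5, 7] / [8];  Q = [1, 3, 5, 6, 8] / [2, 7] / [4]
Final shape: (5, 2, 1).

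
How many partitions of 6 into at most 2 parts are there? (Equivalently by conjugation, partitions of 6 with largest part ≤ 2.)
p(6, parts ≤ 2) = 4

Partitions of 6 with all parts ≤ 2: 2+2+2, 2+2+1+1, 2+1+1+1+1, 1+1+1+1+1+1. Count = 4.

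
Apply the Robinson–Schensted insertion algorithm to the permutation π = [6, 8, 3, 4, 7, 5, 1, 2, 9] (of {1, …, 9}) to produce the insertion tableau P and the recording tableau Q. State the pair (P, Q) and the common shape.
P = [1, 2, 5, 9] / [3, 4] / [6, 7] / [8];  Q = [1, 2, 5, 9] / [3, 4] / [6, 8] / [7];  common shape = (4, 2, 2, 1)

Row-insert the values π_1, π_2, … into P one at a time, bumping the leftmost entry strictly greater than the inserted value down to the next row. The recording tableau Q records, in position (i, j), the step at which that cell was added to P.
  Insert 6 (step 1): P = [6];  Q = [1]
  Insert 8 (step 2): P = [6, 8];  Q = [1, 2]
  Insert 3 (step 3): P = [3, 8] / [6];  Q = [1, 2] / [3]
  Insert 4 (step 4): P = [3, 4] / [6, 8];  Q = [1, 2] / [3, 4]
  Insert 7 (step 5): P = [3, 4, 7] / [6, 8];  Q = [1, 2, 5] / [3, 4]
  Insert 5 (step 6): P = [3, 4, 5] / [6, 7] / [8];  Q = [1, 2, 5] / [3, 4] / [6]
  Insert 1 (step 7): P = [1, 4, 5] / [3, 7] / [6] / [8];  Q = [1, 2, 5] / [3, 4] / [6] / [7]
  Insert 2 (step 8): P = [1, 2, 5] / [3, 4] / [6, 7] / [8];  Q = [1, 2, 5] / [3, 4] / [6, 8] / [7]
  Insert 9 (step 9): P = [1, 2, 5, 9] / [3, 4] / [6, 7] / [8];  Q = [1, 2, 5, 9] / [3, 4] / [6, 8] / [7]
Final shape: (4, 2, 2, 1).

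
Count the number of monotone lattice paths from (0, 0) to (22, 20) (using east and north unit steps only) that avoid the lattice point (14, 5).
Number of paths = 508090236228

Total paths from (0, 0) to (22, 20): C(42, 22) = 513791607420. Paths through (14, 5): (paths (0, 0) → (14, 5)) × (paths (14, 5) → (22, 20)) = C(19, 14) · C(23, 8) = 11628 · 490314 = 5701371192. Avoidance count = 513791607420 − 5701371192 = 508090236228.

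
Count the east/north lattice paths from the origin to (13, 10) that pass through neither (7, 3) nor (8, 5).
Number of paths = 704542

Inclusion–exclusion. Total paths: C(23, 13) = 1144066. Through P₁: C(10, 7)·C(13, 6) = 205920. Through P₂: C(13, 8)·C(10, 5) = 324324. Since P₁ is strictly southwest of P₂, a monotone path through both must visit P₁ then P₂; paths through both = C(10, 7)·C(3, 1)·C(10, 5) = 90720. Avoid both = 1144066 − 205920 − 324324 + 90720 = 704542.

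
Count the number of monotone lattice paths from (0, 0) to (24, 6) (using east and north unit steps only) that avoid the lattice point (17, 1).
Number of paths = 579519

Total paths from (0, 0) to (24, 6): C(30, 24) = 593775. Paths through (17, 1): (paths (0, 0) → (17, 1)) × (paths (17, 1) → (24, 6)) = C(18, 17) · C(12, 7) = 18 · 792 = 14256. Avoidance count = 593775 − 14256 = 579519.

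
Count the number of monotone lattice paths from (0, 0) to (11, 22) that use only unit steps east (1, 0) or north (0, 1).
Number of paths = 193536720

A monotone lattice path from (0, 0) to (11, 22) consists of 11 east steps and 22 north steps in some order, so it is determined by which 11 of the 33 steps are east. The count is C(33, 11) = 193536720.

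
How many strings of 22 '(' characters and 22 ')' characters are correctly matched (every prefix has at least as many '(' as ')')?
C_22 = 91482563640

These balanced parentheses are counted by the Catalan number C_n = (1/(n + 1)) · C(2n, n). For n = 22: C_22 = (1/23) · C(44, 22) = 2104098963720/23 = 91482563640.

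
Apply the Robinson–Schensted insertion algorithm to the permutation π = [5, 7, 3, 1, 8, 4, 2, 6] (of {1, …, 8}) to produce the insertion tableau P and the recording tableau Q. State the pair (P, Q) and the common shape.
P = [1, 2, 6] / [3, 4, 8] / [5, 7];  Q = [1, 2, 5] / [3, 6, 8] / [4, 7];  common shape = (3, 3, 2)

Row-insert the values π_1, π_2, … into P one at a time, bumping the leftmost entry strictly greater than the inserted value down to the next row. The recording tableau Q records, in position (i, j), the step at which that cell was added to P.
  Insert 5 (step 1): P = [5];  Q = [1]
  Insert 7 (step 2): P = [5, 7];  Q = [1, 2]
  Insert 3 (step 3): P = [3, 7] / [5];  Q = [1, 2] / [3]
  Insert 1 (step 4): P = [1, 7] / [3] / [5];  Q = [1, 2] / [3] / [4]
  Insert 8 (step 5): P = [1, 7, 8] / [3] / [5];  Q = [1, 2, 5] / [3] / [4]
  Insert 4 (step 6): P = [1, 4, 8] / [3, 7] / [5];  Q = [1, 2, 5] / [3, 6] / [4]
  Insert 2 (step 7): P = [1, 2, 8] / [3, 4] / [5, 7];  Q = [1, 2, 5] / [3, 6] / [4, 7]
  Insert 6 (step 8): P = [1, 2, 6] / [3, 4, 8] / [5, 7];  Q = [1, 2, 5] / [3, 6, 8] / [4, 7]
Final shape: (3, 3, 2).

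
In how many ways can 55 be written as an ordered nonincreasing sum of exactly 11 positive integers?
p(55, 11 parts) = 36043

Partitions of n into exactly k parts are in bijection with partitions of n − k into at most k parts (subtract 1 from each part). So p(55, exactly 11) = p(44, parts ≤ 11). Computing via the recurrence p(m, j) = p(m, j−1) + p(m−j, j) gives 36043.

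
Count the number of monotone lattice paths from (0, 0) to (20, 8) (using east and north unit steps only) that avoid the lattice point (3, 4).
Number of paths = 2898630

Total paths from (0, 0) to (20, 8): C(28, 20) = 3108105. Paths through (3, 4): (paths (0, 0) → (3, 4)) × (paths (3, 4) → (20, 8)) = C(7, 3) · C(21, 17) = 35 · 5985 = 209475. Avoidance count = 3108105 − 209475 = 2898630.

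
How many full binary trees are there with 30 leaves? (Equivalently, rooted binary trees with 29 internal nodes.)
C_29 = 1002242216651368

These full binary trees are counted by the Catalan number C_n = (1/(n + 1)) · C(2n, n). For n = 29: C_29 = (1/30) · C(58, 29) = 30067266499541040/30 = 1002242216651368.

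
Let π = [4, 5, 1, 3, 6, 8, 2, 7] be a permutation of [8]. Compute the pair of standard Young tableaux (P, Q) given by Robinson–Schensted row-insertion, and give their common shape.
P = [1, 2, 6, 7] / [3, 5, 8] / [4];  Q = [1, 2, 5, 6] / [3, 4, 8] / [7];  common shape = (4, 3, 1)

Row-insert the values π_1, π_2, … into P one at a time, bumping the leftmost entry strictly greater than the inserted value down to the next row. The recording tableau Q records, in position (i, j), the step at which that cell was added to P.
  Insert 4 (step 1): P = [4];  Q = [1]
  Insert 5 (step 2): P = [4, 5];  Q = [1, 2]
  Insert 1 (step 3): P = [1, 5] / [4];  Q = [1, 2] / [3]
  Insert 3 (step 4): P = [1, 3] / [4, 5];  Q = [1, 2] / [3, 4]
  Insert 6 (step 5): P = [1, 3, 6] / [4, 5];  Q = [1, 2, 5] / [3, 4]
  Insert 8 (step 6): P = [1, 3, 6, 8] / [4, 5];  Q = [1, 2, 5, 6] / [3, 4]
  Insert 2 (step 7): P = [1, 2, 6, 8] / [3, 5] / [4];  Q = [1, 2, 5, 6] / [3, 4] / [7]
  Insert 7 (step 8): P = [1, 2, 6, 7] / [3, 5, 8] / [4];  Q = [1, 2, 5, 6] / [3, 4, 8] / [7]
Final shape: (4, 3, 1).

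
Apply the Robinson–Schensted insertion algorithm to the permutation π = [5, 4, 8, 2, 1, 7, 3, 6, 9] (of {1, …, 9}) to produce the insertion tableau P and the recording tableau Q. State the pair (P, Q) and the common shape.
P = [1, 3, 6, 9] / [2, 7] / [4, 8] / [5];  Q = [1, 3, 8, 9] / [2, 6] / [4, 7] / [5];  common shape = (4, 2, 2, 1)

Row-insert the values π_1, π_2, … into P one at a time, bumping the leftmost entry strictly greater than the inserted value down to the next row. The recording tableau Q records, in position (i, j), the step at which that cell was added to P.
  Insert 5 (step 1): P = [5];  Q = [1]
  Insert 4 (step 2): P = [4] / [5];  Q = [1] / [2]
  Insert 8 (step 3): P = [4, 8] / [5];  Q = [1, 3] / [2]
  Insert 2 (step 4): P = [2, 8] / [4] / [5];  Q = [1, 3] / [2] / [4]
  Insert 1 (step 5): P = [1, 8] / [2] / [4] / [5];  Q = [1, 3] / [2] / [4] / [5]
  Insert 7 (step 6): P = [1, 7] / [2, 8] / [4] / [5];  Q = [1, 3] / [2, 6] / [4] / [5]
  Insert 3 (step 7): P = [1, 3] / [2, 7] / [4, 8] / [5];  Q = [1, 3] / [2, 6] / [4, 7] / [5]
  Insert 6 (step 8): P = [1, 3, 6] / [2, 7] / [4, 8] / [5];  Q = [1, 3, 8] / [2, 6] / [4, 7] / [5]
  Insert 9 (step 9): P = [1, 3, 6, 9] / [2, 7] / [4, 8] / [5];  Q = [1, 3, 8, 9] / [2, 6] / [4, 7] / [5]
Final shape: (4, 2, 2, 1).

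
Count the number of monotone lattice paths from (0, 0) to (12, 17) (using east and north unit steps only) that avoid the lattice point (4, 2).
Number of paths = 44541225

Total paths from (0, 0) to (12, 17): C(29, 12) = 51895935. Paths through (4, 2): (paths (0, 0) → (4, 2)) × (paths (4, 2) → (12, 17)) = C(6, 4) · C(23, 8) = 15 · 490314 = 7354710. Avoidance count = 51895935 − 7354710 = 44541225.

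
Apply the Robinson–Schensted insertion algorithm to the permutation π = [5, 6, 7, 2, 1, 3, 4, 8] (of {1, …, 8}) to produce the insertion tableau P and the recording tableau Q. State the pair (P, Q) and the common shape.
P = [1, 3, 4, 8] / [2, 6, 7] / [5];  Q = [1, 2, 3, 8] / [4, 6, 7] / [5];  common shape = (4, 3, 1)

Row-insert the values π_1, π_2, … into P one at a time, bumping the leftmost entry strictly greater than the inserted value down to the next row. The recording tableau Q records, in position (i, j), the step at which that cell was added to P.
  Insert 5 (step 1): P = [5];  Q = [1]
  Insert 6 (step 2): P = [5, 6];  Q = [1, 2]
  Insert 7 (step 3): P = [5, 6, 7];  Q = [1, 2, 3]
  Insert 2 (step 4): P = [2, 6, 7] / [5];  Q = [1, 2, 3] / [4]
  Insert 1 (step 5): P = [1, 6, 7] / [2] / [5];  Q = [1, 2, 3] / [4] / [5]
  Insert 3 (step 6): P = [1, 3, 7] / [2, 6] / [5];  Q = [1, 2, 3] / [4, 6] / [5]
  Insert 4 (step 7): P = [1, 3, 4] / [2, 6, 7] / [5];  Q = [1, 2, 3] / [4, 6, 7] / [5]
  Insert 8 (step 8): P = [1, 3, 4, 8] / [2, 6, 7] / [5];  Q = [1, 2, 3, 8] / [4, 6, 7] / [5]
Final shape: (4, 3, 1).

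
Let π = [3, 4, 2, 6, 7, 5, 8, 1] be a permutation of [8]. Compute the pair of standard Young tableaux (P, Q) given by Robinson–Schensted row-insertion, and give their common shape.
P = [1, 4, 5, 7, 8] / [2, 6] / [3];  Q = [1, 2, 4, 5, 7] / [3, 6] / [8];  common shape = (5, 2, 1)

Row-insert the values π_1, π_2, … into P one at a time, bumping the leftmost entry strictly greater than the inserted value down to the next row. The recording tableau Q records, in position (i, j), the step at which that cell was added to P.
  Insert 3 (step 1): P = [3];  Q = [1]
  Insert 4 (step 2): P = [3, 4];  Q = [1, 2]
  Insert 2 (step 3): P = [2, 4] / [3];  Q = [1, 2] / [3]
  Insert 6 (step 4): P = [2, 4, 6] / [3];  Q = [1, 2, 4] / [3]
  Insert 7 (step 5): P = [2, 4, 6, 7] / [3];  Q = [1, 2, 4, 5] / [3]
  Insert 5 (step 6): P = [2, 4, 5, 7] / [3, 6];  Q = [1, 2, 4, 5] / [3, 6]
  Insert 8 (step 7): P = [2, 4, 5, 7, 8] / [3, 6];  Q = [1, 2, 4, 5, 7] / [3, 6]
  Insert 1 (step 8): P = [1, 4, 5, 7, 8] / [2, 6] / [3];  Q = [1, 2, 4, 5, 7] / [3, 6] / [8]
Final shape: (5, 2, 1).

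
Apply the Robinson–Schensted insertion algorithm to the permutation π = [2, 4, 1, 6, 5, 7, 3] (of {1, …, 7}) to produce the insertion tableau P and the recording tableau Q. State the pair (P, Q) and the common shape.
P = [1, 3, 5, 7] / [2, 4] / [6];  Q = [1, 2, 4, 6] / [3, 5] / [7];  common shape = (4, 2, 1)

Row-insert the values π_1, π_2, … into P one at a time, bumping the leftmost entry strictly greater than the inserted value down to the next row. The recording tableau Q records, in position (i, j), the step at which that cell was added to P.
  Insert 2 (step 1): P = [2];  Q = [1]
  Insert 4 (step 2): P = [2, 4];  Q = [1, 2]
  Insert 1 (step 3): P = [1, 4] / [2];  Q = [1, 2] / [3]
  Insert 6 (step 4): P = [1, 4, 6] / [2];  Q = [1, 2, 4] / [3]
  Insert 5 (step 5): P = [1, 4, 5] / [2, 6];  Q = [1, 2, 4] / [3, 5]
  Insert 7 (step 6): P = [1, 4, 5, 7] / [2, 6];  Q = [1, 2, 4, 6] / [3, 5]
  Insert 3 (step 7): P = [1, 3, 5, 7] / [2, 4] / [6];  Q = [1, 2, 4, 6] / [3, 5] / [7]
Final shape: (4, 2, 1).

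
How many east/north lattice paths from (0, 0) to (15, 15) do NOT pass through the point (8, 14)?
Number of paths = 152559360

Total paths from (0, 0) to (15, 15): C(30, 15) = 155117520. Paths through (8, 14): (paths (0, 0) → (8, 14)) × (paths (8, 14) → (15, 15)) = C(22, 8) · C(8, 7) = 319770 · 8 = 2558160. Avoidance count = 155117520 − 2558160 = 152559360.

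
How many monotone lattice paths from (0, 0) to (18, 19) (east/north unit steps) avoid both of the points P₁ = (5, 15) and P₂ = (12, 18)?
Number of paths = 17043303165

Inclusion–exclusion. Total paths: C(37, 18) = 17672631900. Through P₁: C(20, 5)·C(17, 13) = 36899520. Through P₂: C(30, 12)·C(7, 6) = 605452575. Since P₁ is strictly southwest of P₂, a monotone path through both must visit P₁ then P₂; paths through both = C(20, 5)·C(10, 7)·C(7, 6) = 13023360. Avoid both = 17672631900 − 36899520 − 605452575 + 13023360 = 17043303165.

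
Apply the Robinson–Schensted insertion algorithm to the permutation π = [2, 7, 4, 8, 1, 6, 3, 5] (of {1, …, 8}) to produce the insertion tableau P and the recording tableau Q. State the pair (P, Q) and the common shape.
P = [1, 3, 5] / [2, 4, 6] / [7, 8];  Q = [1, 2, 4] / [3, 6, 8] / [5, 7];  common shape = (3, 3, 2)

Row-insert the values π_1, π_2, … into P one at a time, bumping the leftmost entry strictly greater than the inserted value down to the next row. The recording tableau Q records, in position (i, j), the step at which that cell was added to P.
  Insert 2 (step 1): P = [2];  Q = [1]
  Insert 7 (step 2): P = [2, 7];  Q = [1, 2]
  Insert 4 (step 3): P = [2, 4] / [7];  Q = [1, 2] / [3]
  Insert 8 (step 4): P = [2, 4, 8] / [7];  Q = [1, 2, 4] / [3]
  Insert 1 (step 5): P = [1, 4, 8] / [2] / [7];  Q = [1, 2, 4] / [3] / [5]
  Insert 6 (step 6): P = [1, 4, 6] / [2, 8] / [7];  Q = [1, 2, 4] / [3, 6] / [5]
  Insert 3 (step 7): P = [1, 3, 6] / [2, 4] / [7, 8];  Q = [1, 2, 4] / [3, 6] / [5, 7]
  Insert 5 (step 8): P = [1, 3, 5] / [2, 4, 6] / [7, 8];  Q = [1, 2, 4] / [3, 6, 8] / [5, 7]
Final shape: (3, 3, 2).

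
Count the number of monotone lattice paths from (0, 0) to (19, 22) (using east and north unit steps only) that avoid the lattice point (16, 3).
Number of paths = 244661177940

Total paths from (0, 0) to (19, 22): C(41, 19) = 244662670200. Paths through (16, 3): (paths (0, 0) → (16, 3)) × (paths (16, 3) → (19, 22)) = C(19, 16) · C(22, 3) = 969 · 1540 = 1492260. Avoidance count = 244662670200 − 1492260 = 244661177940.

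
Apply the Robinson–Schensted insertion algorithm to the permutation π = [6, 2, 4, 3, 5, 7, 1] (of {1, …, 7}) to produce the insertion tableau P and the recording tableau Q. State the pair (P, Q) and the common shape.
P = [1, 3, 5, 7] / [2] / [4] / [6];  Q = [1, 3, 5, 6] / [2] / [4] / [7];  common shape = (4, 1, 1, 1)

Row-insert the values π_1, π_2, … into P one at a time, bumping the leftmost entry strictly greater than the inserted value down to the next row. The recording tableau Q records, in position (i, j), the step at which that cell was added to P.
  Insert 6 (step 1): P = [6];  Q = [1]
  Insert 2 (step 2): P = [2] / [6];  Q = [1] / [2]
  Insert 4 (step 3): P = [2, 4] / [6];  Q = [1, 3] / [2]
  Insert 3 (step 4): P = [2, 3] / [4] / [6];  Q = [1, 3] / [2] / [4]
  Insert 5 (step 5): P = [2, 3, 5] / [4] / [6];  Q = [1, 3, 5] / [2] / [4]
  Insert 7 (step 6): P = [2, 3, 5, 7] / [4] / [6];  Q = [1, 3, 5, 6] / [2] / [4]
  Insert 1 (step 7): P = [1, 3, 5, 7] / [2] / [4] / [6];  Q = [1, 3, 5, 6] / [2] / [4] / [7]
Final shape: (4, 1, 1, 1).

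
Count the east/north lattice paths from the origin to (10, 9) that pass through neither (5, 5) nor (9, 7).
Number of paths = 37646

Inclusion–exclusion. Total paths: C(19, 10) = 92378. Through P₁: C(10, 5)·C(9, 5) = 31752. Through P₂: C(16, 9)·C(3, 1) = 34320. Since P₁ is strictly southwest of P₂, a monotone path through both must visit P₁ then P₂; paths through both = C(10, 5)·C(6, 4)·C(3, 1) = 11340. Avoid both = 92378 − 31752 − 34320 + 11340 = 37646.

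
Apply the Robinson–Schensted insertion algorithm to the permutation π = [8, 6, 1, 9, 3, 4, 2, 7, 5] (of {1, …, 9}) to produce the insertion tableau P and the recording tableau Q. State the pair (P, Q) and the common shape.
P = [1, 2, 4, 5] / [3, 7] / [6, 9] / [8];  Q = [1, 4, 6, 8] / [2, 5] / [3, 9] / [7];  common shape = (4, 2, 2, 1)

Row-insert the values π_1, π_2, … into P one at a time, bumping the leftmost entry strictly greater than the inserted value down to the next row. The recording tableau Q records, in position (i, j), the step at which that cell was added to P.
  Insert 8 (step 1): P = [8];  Q = [1]
  Insert 6 (step 2): P = [6] / [8];  Q = [1] / [2]
  Insert 1 (step 3): P = [1] / [6] / [8];  Q = [1] / [2] / [3]
  Insert 9 (step 4): P = [1, 9] / [6] / [8];  Q = [1, 4] / [2] / [3]
  Insert 3 (step 5): P = [1, 3] / [6, 9] / [8];  Q = [1, 4] / [2, 5] / [3]
  Insert 4 (step 6): P = [1, 3, 4] / [6, 9] / [8];  Q = [1, 4, 6] / [2, 5] / [3]
  Insert 2 (step 7): P = [1, 2, 4] / [3, 9] / [6] / [8];  Q = [1, 4, 6] / [2, 5] / [3] / [7]
  Insert 7 (step 8): P = [1, 2, 4, 7] / [3, 9] / [6] / [8];  Q = [1, 4, 6, 8] / [2, 5] / [3] / [7]
  Insert 5 (step 9): P = [1, 2, 4, 5] / [3, 7] / [6, 9] / [8];  Q = [1, 4, 6, 8] / [2, 5] / [3, 9] / [7]
Final shape: (4, 2, 2, 1).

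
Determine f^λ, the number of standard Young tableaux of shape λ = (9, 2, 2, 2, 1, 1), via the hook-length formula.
# SYT of shape (9, 2, 2, 2, 1, 1) = 318240

Hook-length formula: f^λ = n! / Π hook(c), product over all cells c of the Young diagram. For λ = (9, 2, 2, 2, 1, 1), n = 17 boxes. Hook lengths by row (left-to-right, top-to-bottom): [14, 11, 7, 6, 5, 4, 3, 2, 1]; [6, 3]; [5, 2]; [4, 1]; [2]; [1]. Product of hooks = 1117670400. So f^λ = 17! / 1117670400 = 355687428096000 / 1117670400 = 318240.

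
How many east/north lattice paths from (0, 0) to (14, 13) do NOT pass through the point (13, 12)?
Number of paths = 9657700

Total paths from (0, 0) to (14, 13): C(27, 14) = 20058300. Paths through (13, 12): (paths (0, 0) → (13, 12)) × (paths (13, 12) → (14, 13)) = C(25, 13) · C(2, 1) = 5200300 · 2 = 10400600. Avoidance count = 20058300 − 10400600 = 9657700.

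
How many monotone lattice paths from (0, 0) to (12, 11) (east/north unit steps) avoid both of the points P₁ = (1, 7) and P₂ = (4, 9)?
Number of paths = 1312583

Inclusion–exclusion. Total paths: C(23, 12) = 1352078. Through P₁: C(8, 1)·C(15, 11) = 10920. Through P₂: C(13, 4)·C(10, 8) = 32175. Since P₁ is strictly southwest of P₂, a monotone path through both must visit P₁ then P₂; paths through both = C(8, 1)·C(5, 3)·C(10, 8) = 3600. Avoid both = 1352078 − 10920 − 32175 + 3600 = 1312583.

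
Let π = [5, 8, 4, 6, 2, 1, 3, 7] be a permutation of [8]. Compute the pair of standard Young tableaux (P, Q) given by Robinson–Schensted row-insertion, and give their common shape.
P = [1, 3, 7] / [2, 6] / [4, 8] / [5];  Q = [1, 2, 8] / [3, 4] / [5, 7] / [6];  common shape = (3, 2, 2, 1)

Row-insert the values π_1, π_2, … into P one at a time, bumping the leftmost entry strictly greater than the inserted value down to the next row. The recording tableau Q records, in position (i, j), the step at which that cell was added to P.
  Insert 5 (step 1): P = [5];  Q = [1]
  Insert 8 (step 2): P = [5, 8];  Q = [1, 2]
  Insert 4 (step 3): P = [4, 8] / [5];  Q = [1, 2] / [3]
  Insert 6 (step 4): P = [4, 6] / [5, 8];  Q = [1, 2] / [3, 4]
  Insert 2 (step 5): P = [2, 6] / [4, 8] / [5];  Q = [1, 2] / [3, 4] / [5]
  Insert 1 (step 6): P = [1, 6] / [2, 8] / [4] / [5];  Q = [1, 2] / [3, 4] / [5] / [6]
  Insert 3 (step 7): P = [1, 3] / [2, 6] / [4, 8] / [5];  Q = [1, 2] / [3, 4] / [5, 7] / [6]
  Insert 7 (step 8): P = [1, 3, 7] / [2, 6] / [4, 8] / [5];  Q = [1, 2, 8] / [3, 4] / [5, 7] / [6]
Final shape: (3, 2, 2, 1).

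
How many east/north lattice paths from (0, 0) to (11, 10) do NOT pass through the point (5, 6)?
Number of paths = 255696

Total paths from (0, 0) to (11, 10): C(21, 11) = 352716. Paths through (5, 6): (paths (0, 0) → (5, 6)) × (paths (5, 6) → (11, 10)) = C(11, 5) · C(10, 6) = 462 · 210 = 97020. Avoidance count = 352716 − 97020 = 255696.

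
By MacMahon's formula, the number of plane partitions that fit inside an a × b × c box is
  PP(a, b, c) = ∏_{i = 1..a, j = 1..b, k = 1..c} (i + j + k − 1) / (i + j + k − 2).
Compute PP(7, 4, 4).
PP(7, 4, 4) = 44537922

Evaluate the triple product over i = 1..7, j = 1..4, k = 1..4. The factors are (2/1) · (3/2) · (4/3) · (5/4) · (3/2) · (4/3) · (5/4) · (6/5) · … (112 factors total). The numerators and denominators telescope so the product is an integer; carrying out the multiplication exactly gives PP(7, 4, 4) = 44537922.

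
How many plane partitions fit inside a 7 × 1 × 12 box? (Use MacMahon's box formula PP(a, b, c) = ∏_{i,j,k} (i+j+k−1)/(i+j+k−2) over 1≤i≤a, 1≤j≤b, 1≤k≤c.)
PP(7, 1, 12) = 50388

Evaluate the triple product over i = 1..7, j = 1..1, k = 1..12. The factors are (2/1) · (3/2) · (4/3) · (5/4) · (6/5) · (7/6) · (8/7) · (9/8) · … (84 factors total). The numerators and denominators telescope so the product is an integer; carrying out the multiplication exactly gives PP(7, 1, 12) = 50388.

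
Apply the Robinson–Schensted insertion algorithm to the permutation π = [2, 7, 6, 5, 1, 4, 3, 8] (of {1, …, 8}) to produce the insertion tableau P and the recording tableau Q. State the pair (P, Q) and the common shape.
P = [1, 3, 8] / [2, 4] / [5] / [6] / [7];  Q = [1, 2, 8] / [3, 6] / [4] / [5] / [7];  common shape = (3, 2, 1, 1, 1)

Row-insert the values π_1, π_2, … into P one at a time, bumping the leftmost entry strictly greater than the inserted value down to the next row. The recording tableau Q records, in position (i, j), the step at which that cell was added to P.
  Insert 2 (step 1): P = [2];  Q = [1]
  Insert 7 (step 2): P = [2, 7];  Q = [1, 2]
  Insert 6 (step 3): P = [2, 6] / [7];  Q = [1, 2] / [3]
  Insert 5 (step 4): P = [2, 5] / [6] / [7];  Q = [1, 2] / [3] / [4]
  Insert 1 (step 5): P = [1, 5] / [2] / [6] / [7];  Q = [1, 2] / [3] / [4] / [5]
  Insert 4 (step 6): P = [1, 4] / [2, 5] / [6] / [7];  Q = [1, 2] / [3, 6] / [4] / [5]
  Insert 3 (step 7): P = [1, 3] / [2, 4] / [5] / [6] / [7];  Q = [1, 2] / [3, 6] / [4] / [5] / [7]
  Insert 8 (step 8): P = [1, 3, 8] / [2, 4] / [5] / [6] / [7];  Q = [1, 2, 8] / [3, 6] / [4] / [5] / [7]
Final shape: (3, 2, 1, 1, 1).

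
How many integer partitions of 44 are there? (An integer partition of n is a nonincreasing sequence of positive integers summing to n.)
p(44) = 75175

Compute p(n) via the recurrence p(n, m) = p(n, m−1) + p(n−m, m), where p(n, m) counts partitions of n with all parts ≤ m and p(n) = p(n, n). The base cases are p(0, m) = 1 and p(n, 0) = 0 for n > 0. Filling the table yields p(44) = 75175. (Euler's pentagonal recurrence is an alternative.)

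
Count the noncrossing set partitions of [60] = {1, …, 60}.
C_60 = 1583850964596120042686772779038896

These noncrossing partitions are counted by the Catalan number C_n = (1/(n + 1)) · C(2n, n). For n = 60: C_60 = (1/61) · C(120, 60) = 96614908840363322603893139521372656/61 = 1583850964596120042686772779038896.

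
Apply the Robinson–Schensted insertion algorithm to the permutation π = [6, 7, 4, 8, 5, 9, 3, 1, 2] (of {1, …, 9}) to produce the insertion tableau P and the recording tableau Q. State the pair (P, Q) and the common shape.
P = [1, 2, 8, 9] / [3, 5] / [4, 7] / [6];  Q = [1, 2, 4, 6] / [3, 5] / [7, 9] / [8];  common shape = (4, 2, 2, 1)

Row-insert the values π_1, π_2, … into P one at a time, bumping the leftmost entry strictly greater than the inserted value down to the next row. The recording tableau Q records, in position (i, j), the step at which that cell was added to P.
  Insert 6 (step 1): P = [6];  Q = [1]
  Insert 7 (step 2): P = [6, 7];  Q = [1, 2]
  Insert 4 (step 3): P = [4, 7] / [6];  Q = [1, 2] / [3]
  Insert 8 (step 4): P = [4, 7, 8] / [6];  Q = [1, 2, 4] / [3]
  Insert 5 (step 5): P = [4, 5, 8] / [6, 7];  Q = [1, 2, 4] / [3, 5]
  Insert 9 (step 6): P = [4, 5, 8, 9] / [6, 7];  Q = [1, 2, 4, 6] / [3, 5]
  Insert 3 (step 7): P = [3, 5, 8, 9] / [4, 7] / [6];  Q = [1, 2, 4, 6] / [3, 5] / [7]
  Insert 1 (step 8): P = [1, 5, 8, 9] / [3, 7] / [4] / [6];  Q = [1, 2, 4, 6] / [3, 5] / [7] / [8]
  Insert 2 (step 9): P = [1, 2, 8, 9] / [3, 5] / [4, 7] / [6];  Q = [1, 2, 4, 6] / [3, 5] / [7, 9] / [8]
Final shape: (4, 2, 2, 1).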